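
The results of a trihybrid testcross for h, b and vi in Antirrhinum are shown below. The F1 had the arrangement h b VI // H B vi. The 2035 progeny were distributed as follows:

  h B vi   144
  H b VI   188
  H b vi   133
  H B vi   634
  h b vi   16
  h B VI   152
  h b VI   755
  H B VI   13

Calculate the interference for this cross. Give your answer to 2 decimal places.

The two rarest classes, h b vi and H B VI, are the double crossovers. Comparing them with the parentals, only the vi allele has switched, so vi is the middle locus and the order is h – vi – b.
h–vi: (332 + 29)/2035 = 0.1774; vi–b: (285 + 29)/2035 = 0.1543.
Expected DCO frequency = 0.1774 × 0.1543 ≈ 0.02737; observed = 29/2035 ≈ 0.01425.
Coefficient of coincidence = 0.01425/0.02737 ≈ 0.52; interference = 1 − 0.52 = 0.48.

0.48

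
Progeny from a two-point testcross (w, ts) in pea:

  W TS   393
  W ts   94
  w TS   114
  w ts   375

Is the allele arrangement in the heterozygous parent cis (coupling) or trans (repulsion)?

The two most frequent classes are W TS (393) and w ts (375); these are the parental (non-recombinant) types.
So the F1 carried W TS on one chromosome and w ts on the other — the recessive alleles are on the same chromosome (cis / coupling).

cis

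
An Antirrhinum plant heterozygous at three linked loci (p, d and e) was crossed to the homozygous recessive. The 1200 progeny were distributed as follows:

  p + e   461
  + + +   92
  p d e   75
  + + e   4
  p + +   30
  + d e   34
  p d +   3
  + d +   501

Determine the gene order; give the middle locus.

The two most frequent reciprocal classes, p + e and + d +, are the parental types, so the F1 was p + e / + d +.
The two rarest classes, + + e and p d +, are the double crossovers. Comparing them with the parentals, only the p allele has switched, so p is the middle locus and the order is d – p – e.

p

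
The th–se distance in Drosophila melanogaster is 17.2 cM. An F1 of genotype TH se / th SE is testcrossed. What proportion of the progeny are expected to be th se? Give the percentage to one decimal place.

A map distance of 17.2 cM corresponds to a recombination frequency of 0.172.
The F1 is TH se / th SE, so th se is a recombinant gamete class with expected frequency r/2 = 0.172/2 = 0.0860.
That is 0.0860 = 8.6% of the progeny.

8.6%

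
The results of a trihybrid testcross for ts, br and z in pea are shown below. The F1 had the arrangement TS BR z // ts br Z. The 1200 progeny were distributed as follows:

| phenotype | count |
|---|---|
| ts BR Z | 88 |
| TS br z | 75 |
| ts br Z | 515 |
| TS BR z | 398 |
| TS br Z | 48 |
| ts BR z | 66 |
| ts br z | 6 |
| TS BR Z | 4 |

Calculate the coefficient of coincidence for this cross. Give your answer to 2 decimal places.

0.56

The two rarest classes, TS BR Z and ts br z, are the double crossovers. Comparing them with the parentals, only the z allele has switched, so z is the middle locus and the order is br – z – ts.
br–z: (163 + 10)/1200 = 0.1442; z–ts: (114 + 10)/1200 = 0.1033.
Expected DCO frequency = 0.1442 × 0.1033 ≈ 0.01490; observed = 10/1200 ≈ 0.00833.
Coefficient of coincidence = 0.00833/0.01490 ≈ 0.56.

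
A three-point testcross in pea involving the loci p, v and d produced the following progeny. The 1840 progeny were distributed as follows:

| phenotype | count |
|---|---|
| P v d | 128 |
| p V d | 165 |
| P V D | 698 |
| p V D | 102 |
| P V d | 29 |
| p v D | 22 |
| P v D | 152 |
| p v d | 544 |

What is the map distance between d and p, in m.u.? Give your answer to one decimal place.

15.3 m.u.

The two most frequent reciprocal classes, p v d and P V D, are the parental types, so the F1 was p v d / P V D.
The two rarest classes, p v D and P V d, are the double crossovers. Comparing them with the parentals, only the d allele has switched, so d is the middle locus and the order is p – d – v.
Crossovers in the p–d interval produce the single-crossover classes P v d and p V D (128 + 102 = 230) plus the double crossovers (51).
RF(p–d) = (230 + 51) / 1840 = 281/1840 = 0.1527 → 15.3 m.u.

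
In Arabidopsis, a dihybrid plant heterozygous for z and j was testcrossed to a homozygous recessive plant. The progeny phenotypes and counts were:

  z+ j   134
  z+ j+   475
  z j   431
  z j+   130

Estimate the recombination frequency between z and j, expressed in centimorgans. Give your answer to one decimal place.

The two most frequent classes, z+ j+ (475) and z j (431), are the parental types, so the F1 was z+ j+ / z j.
The recombinant classes are z+ j and z j+: 134 + 130 = 264.
Recombination frequency = 264/1170 = 0.2256 ≈ 22.6%, i.e. 22.6 centimorgans.

22.6 centimorgans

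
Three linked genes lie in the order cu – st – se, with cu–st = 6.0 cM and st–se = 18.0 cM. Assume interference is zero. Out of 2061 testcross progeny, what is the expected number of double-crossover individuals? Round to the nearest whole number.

Map distances give recombination frequencies of 0.060 and 0.180 for the two intervals.
With no interference, expected double-crossover frequency = 0.060 × 0.180 = 0.01080.
Expected number = 0.01080 × 2061 = 22.26 ≈ 22.

22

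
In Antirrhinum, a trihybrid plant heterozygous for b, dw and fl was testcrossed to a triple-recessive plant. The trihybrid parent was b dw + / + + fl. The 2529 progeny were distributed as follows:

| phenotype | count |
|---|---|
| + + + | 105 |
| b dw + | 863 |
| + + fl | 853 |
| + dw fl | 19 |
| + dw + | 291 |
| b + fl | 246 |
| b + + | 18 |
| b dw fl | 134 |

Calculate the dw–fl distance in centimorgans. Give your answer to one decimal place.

The two rarest classes, b + + and + dw fl, are the double crossovers. Comparing them with the parentals, only the dw allele has switched, so dw is the middle locus and the order is fl – dw – b.
Crossovers in the fl–dw interval produce the single-crossover classes b dw fl and + + + (134 + 105 = 239) plus the double crossovers (37).
RF(fl–dw) = (239 + 37) / 2529 = 276/2529 = 0.1091 → 10.9 centimorgans.

10.9 centimorgans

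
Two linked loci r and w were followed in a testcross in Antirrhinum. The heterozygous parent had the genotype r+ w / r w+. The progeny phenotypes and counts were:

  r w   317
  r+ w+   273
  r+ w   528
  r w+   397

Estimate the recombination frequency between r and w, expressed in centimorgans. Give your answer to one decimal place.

38.9 centimorgans

The recombinant classes are r+ w+ and r w: 273 + 317 = 590.
Recombination frequency = 590/1515 = 0.3894 ≈ 38.9%, i.e. 38.9 centimorgans.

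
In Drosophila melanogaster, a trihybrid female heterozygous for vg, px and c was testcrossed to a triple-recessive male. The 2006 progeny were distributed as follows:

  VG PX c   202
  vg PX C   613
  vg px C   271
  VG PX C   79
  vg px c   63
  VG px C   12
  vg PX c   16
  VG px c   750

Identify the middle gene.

The two most frequent reciprocal classes, vg PX C and VG px c, are the parental types, so the F1 was vg PX C / VG px c.
The two rarest classes, vg PX c and VG px C, are the double crossovers. Comparing them with the parentals, only the c allele has switched, so c is the middle locus and the order is vg – c – px.

c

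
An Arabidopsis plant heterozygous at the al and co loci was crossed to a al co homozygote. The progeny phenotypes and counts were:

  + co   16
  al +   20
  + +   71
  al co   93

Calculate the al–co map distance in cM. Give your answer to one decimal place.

The two most frequent classes, + + (71) and al co (93), are the parental types, so the F1 was + + / al co.
The recombinant classes are + co and al +: 16 + 20 = 36.
Recombination frequency = 36/200 = 0.1800 ≈ 18.0%, i.e. 18.0 cM.

18.0 cM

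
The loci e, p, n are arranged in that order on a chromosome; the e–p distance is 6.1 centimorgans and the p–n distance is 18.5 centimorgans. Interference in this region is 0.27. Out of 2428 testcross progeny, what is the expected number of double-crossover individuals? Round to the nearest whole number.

Map distances give recombination frequencies of 0.061 and 0.185 for the two intervals.
With interference 0.27 (so coincidence = 0.73), expected double-crossover frequency = 0.061 × 0.185 × 0.73 = 0.00824.
Expected number = 0.00824 × 2428 = 20.00 ≈ 20.

20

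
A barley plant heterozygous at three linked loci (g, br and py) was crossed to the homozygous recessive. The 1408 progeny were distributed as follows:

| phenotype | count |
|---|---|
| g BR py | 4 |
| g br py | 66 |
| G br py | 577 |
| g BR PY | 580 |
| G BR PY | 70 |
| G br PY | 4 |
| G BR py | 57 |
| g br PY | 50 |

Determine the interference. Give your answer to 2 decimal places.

0.32

The two most frequent reciprocal classes, g BR PY and G br py, are the parental types, so the F1 was g BR PY / G br py.
The two rarest classes, g BR py and G br PY, are the double crossovers. Comparing them with the parentals, only the py allele has switched, so py is the middle locus and the order is g – py – br.
g–py: (136 + 8)/1408 = 0.1023; py–br: (107 + 8)/1408 = 0.0817.
Expected DCO frequency = 0.1023 × 0.0817 ≈ 0.00836; observed = 8/1408 ≈ 0.00568.
Coefficient of coincidence = 0.00568/0.00836 ≈ 0.68; interference = 1 − 0.68 = 0.32.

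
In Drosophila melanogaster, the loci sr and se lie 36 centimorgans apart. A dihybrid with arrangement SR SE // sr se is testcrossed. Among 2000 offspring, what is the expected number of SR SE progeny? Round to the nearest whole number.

640

A map distance of 36 centimorgans corresponds to a recombination frequency of 0.360.
The F1 is SR SE / sr se, so SR SE is a parental gamete class with expected frequency (1 − r)/2 = 0.640/2 = 0.3200.
Expected number = 0.3200 × 2000 = 640.00 ≈ 640.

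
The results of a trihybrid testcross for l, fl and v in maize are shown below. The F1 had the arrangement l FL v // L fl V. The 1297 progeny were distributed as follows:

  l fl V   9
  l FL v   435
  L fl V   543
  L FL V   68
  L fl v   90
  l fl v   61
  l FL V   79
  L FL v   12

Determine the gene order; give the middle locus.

l

The two rarest classes, L FL v and l fl V, are the double crossovers. Comparing them with the parentals, only the l allele has switched, so l is the middle locus and the order is fl – l – v.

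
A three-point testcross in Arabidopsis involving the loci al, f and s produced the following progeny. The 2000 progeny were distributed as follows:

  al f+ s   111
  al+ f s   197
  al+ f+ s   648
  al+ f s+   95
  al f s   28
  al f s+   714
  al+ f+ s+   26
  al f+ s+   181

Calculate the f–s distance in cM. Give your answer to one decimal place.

21.6 cM

The two most frequent reciprocal classes, al f s+ and al+ f+ s, are the parental types, so the F1 was al f s+ / al+ f+ s.
The two rarest classes, al f s and al+ f+ s+, are the double crossovers. Comparing them with the parentals, only the s allele has switched, so s is the middle locus and the order is al – s – f.
Crossovers in the s–f interval produce the single-crossover classes al f+ s+ and al+ f s (181 + 197 = 378) plus the double crossovers (54).
RF(s–f) = (378 + 54) / 2000 = 432/2000 = 0.2160 → 21.6 cM.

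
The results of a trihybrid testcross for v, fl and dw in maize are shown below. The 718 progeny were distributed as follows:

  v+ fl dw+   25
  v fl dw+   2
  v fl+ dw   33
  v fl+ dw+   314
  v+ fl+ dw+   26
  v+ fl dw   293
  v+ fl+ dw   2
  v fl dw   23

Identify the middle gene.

The two most frequent reciprocal classes, v fl+ dw+ and v+ fl dw, are the parental types, so the F1 was v fl+ dw+ / v+ fl dw.
The two rarest classes, v fl dw+ and v+ fl+ dw, are the double crossovers. Comparing them with the parentals, only the fl allele has switched, so fl is the middle locus and the order is v – fl – dw.

fl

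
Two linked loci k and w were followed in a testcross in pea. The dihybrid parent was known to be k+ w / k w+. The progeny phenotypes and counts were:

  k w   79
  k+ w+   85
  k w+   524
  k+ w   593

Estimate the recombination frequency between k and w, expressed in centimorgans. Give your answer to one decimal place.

12.8 centimorgans

The recombinant classes are k+ w+ and k w: 85 + 79 = 164.
Recombination frequency = 164/1281 = 0.1280 ≈ 12.8%, i.e. 12.8 centimorgans.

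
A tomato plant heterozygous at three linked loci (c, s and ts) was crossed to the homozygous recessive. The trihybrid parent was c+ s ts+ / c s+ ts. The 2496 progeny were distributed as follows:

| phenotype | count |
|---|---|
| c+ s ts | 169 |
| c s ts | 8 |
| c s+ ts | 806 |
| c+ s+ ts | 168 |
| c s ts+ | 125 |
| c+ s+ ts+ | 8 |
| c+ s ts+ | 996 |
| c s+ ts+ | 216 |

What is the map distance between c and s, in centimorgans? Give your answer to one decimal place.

The two rarest classes, c+ s+ ts+ and c s ts, are the double crossovers. Comparing them with the parentals, only the s allele has switched, so s is the middle locus and the order is ts – s – c.
Crossovers in the s–c interval produce the single-crossover classes c s ts+ and c+ s+ ts (125 + 168 = 293) plus the double crossovers (16).
RF(s–c) = (293 + 16) / 2496 = 309/2496 = 0.1238 → 12.4 centimorgans.

12.4 centimorgans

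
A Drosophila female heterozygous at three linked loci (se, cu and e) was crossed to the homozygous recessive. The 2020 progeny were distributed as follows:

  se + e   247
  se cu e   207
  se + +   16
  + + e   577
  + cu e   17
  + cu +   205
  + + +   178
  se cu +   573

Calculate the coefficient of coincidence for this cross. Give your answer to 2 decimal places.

The two most frequent reciprocal classes, se cu + and + + e, are the parental types, so the F1 was se cu + / + + e.
The two rarest classes, se + + and + cu e, are the double crossovers. Comparing them with the parentals, only the cu allele has switched, so cu is the middle locus and the order is e – cu – se.
e–cu: (385 + 33)/2020 = 0.2069; cu–se: (452 + 33)/2020 = 0.2401.
Expected DCO frequency = 0.2069 × 0.2401 ≈ 0.04968; observed = 33/2020 ≈ 0.01634.
Coefficient of coincidence = 0.01634/0.04968 ≈ 0.33.

0.33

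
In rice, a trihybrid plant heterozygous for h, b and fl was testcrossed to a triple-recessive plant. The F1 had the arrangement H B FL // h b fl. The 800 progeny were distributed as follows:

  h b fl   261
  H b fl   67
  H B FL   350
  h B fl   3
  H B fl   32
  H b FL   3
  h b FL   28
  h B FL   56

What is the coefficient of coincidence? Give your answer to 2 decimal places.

0.56

The two rarest classes, H b FL and h B fl, are the double crossovers. Comparing them with the parentals, only the b allele has switched, so b is the middle locus and the order is fl – b – h.
fl–b: (60 + 6)/800 = 0.0825; b–h: (123 + 6)/800 = 0.1613.
Expected DCO frequency = 0.0825 × 0.1613 ≈ 0.01331; observed = 6/800 ≈ 0.00750.
Coefficient of coincidence = 0.00750/0.01331 ≈ 0.56.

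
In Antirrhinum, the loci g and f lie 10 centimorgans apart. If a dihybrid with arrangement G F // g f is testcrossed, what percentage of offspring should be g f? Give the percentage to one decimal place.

45.0%

A map distance of 10 centimorgans corresponds to a recombination frequency of 0.100.
The F1 is G F / g f, so g f is a parental gamete class with expected frequency (1 − r)/2 = 0.900/2 = 0.4500.
That is 0.4500 = 45.0% of the progeny.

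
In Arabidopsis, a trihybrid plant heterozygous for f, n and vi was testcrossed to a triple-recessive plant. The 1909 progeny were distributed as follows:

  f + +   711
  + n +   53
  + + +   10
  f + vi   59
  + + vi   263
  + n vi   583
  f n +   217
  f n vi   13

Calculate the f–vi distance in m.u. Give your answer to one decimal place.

7.1 m.u.

The two most frequent reciprocal classes, + n vi and f + +, are the parental types, so the F1 was + n vi / f + +.
The two rarest classes, f n vi and + + +, are the double crossovers. Comparing them with the parentals, only the f allele has switched, so f is the middle locus and the order is n – f – vi.
Crossovers in the f–vi interval produce the single-crossover classes + n + and f + vi (53 + 59 = 112) plus the double crossovers (23).
RF(f–vi) = (112 + 23) / 1909 = 135/1909 = 0.0707 → 7.1 m.u.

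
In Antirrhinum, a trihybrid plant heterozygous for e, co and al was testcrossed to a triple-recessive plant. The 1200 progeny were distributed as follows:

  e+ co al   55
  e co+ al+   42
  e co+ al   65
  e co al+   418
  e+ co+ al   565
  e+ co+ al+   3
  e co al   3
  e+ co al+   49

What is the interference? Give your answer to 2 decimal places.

0.42

The two most frequent reciprocal classes, e+ co+ al and e co al+, are the parental types, so the F1 was e+ co+ al / e co al+.
The two rarest classes, e+ co+ al+ and e co al, are the double crossovers. Comparing them with the parentals, only the al allele has switched, so al is the middle locus and the order is e – al – co.
e–al: (114 + 6)/1200 = 0.1000; al–co: (97 + 6)/1200 = 0.0858.
Expected DCO frequency = 0.1000 × 0.0858 ≈ 0.00858; observed = 6/1200 ≈ 0.00500.
Coefficient of coincidence = 0.00500/0.00858 ≈ 0.58; interference = 1 − 0.58 = 0.42.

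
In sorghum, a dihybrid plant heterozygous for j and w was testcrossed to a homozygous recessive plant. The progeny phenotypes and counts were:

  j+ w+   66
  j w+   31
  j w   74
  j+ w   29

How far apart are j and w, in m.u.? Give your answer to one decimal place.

30.0 m.u.

The two most frequent classes, j+ w+ (66) and j w (74), are the parental types, so the F1 was j+ w+ / j w.
The recombinant classes are j+ w and j w+: 29 + 31 = 60.
Recombination frequency = 60/200 = 0.3000 ≈ 30.0%, i.e. 30.0 m.u.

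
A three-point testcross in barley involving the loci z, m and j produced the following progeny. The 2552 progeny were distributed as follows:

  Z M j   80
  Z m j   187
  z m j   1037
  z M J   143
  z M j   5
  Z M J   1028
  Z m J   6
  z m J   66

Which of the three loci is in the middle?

m

The two most frequent reciprocal classes, Z M J and z m j, are the parental types, so the F1 was Z M J / z m j.
The two rarest classes, Z m J and z M j, are the double crossovers. Comparing them with the parentals, only the m allele has switched, so m is the middle locus and the order is j – m – z.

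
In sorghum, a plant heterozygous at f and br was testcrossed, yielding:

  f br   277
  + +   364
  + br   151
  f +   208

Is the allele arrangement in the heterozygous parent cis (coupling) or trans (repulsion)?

cis

The two most frequent classes are + + (364) and f br (277); these are the parental (non-recombinant) types.
So the F1 carried + + on one chromosome and f br on the other — the recessive alleles are on the same chromosome (cis / coupling).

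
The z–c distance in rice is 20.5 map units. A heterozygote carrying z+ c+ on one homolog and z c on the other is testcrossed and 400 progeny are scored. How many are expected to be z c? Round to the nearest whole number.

A map distance of 20.5 map units corresponds to a recombination frequency of 0.205.
The F1 is z+ c+ / z c, so z c is a parental gamete class with expected frequency (1 − r)/2 = 0.795/2 = 0.3975.
Expected number = 0.3975 × 400 = 159.00 ≈ 159.

159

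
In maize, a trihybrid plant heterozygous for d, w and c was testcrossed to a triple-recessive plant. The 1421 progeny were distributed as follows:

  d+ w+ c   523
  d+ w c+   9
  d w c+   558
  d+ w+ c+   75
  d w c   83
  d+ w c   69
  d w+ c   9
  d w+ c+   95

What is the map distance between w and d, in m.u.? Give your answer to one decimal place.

The two most frequent reciprocal classes, d+ w+ c and d w c+, are the parental types, so the F1 was d+ w+ c / d w c+.
The two rarest classes, d w+ c and d+ w c+, are the double crossovers. Comparing them with the parentals, only the d allele has switched, so d is the middle locus and the order is c – d – w.
Crossovers in the d–w interval produce the single-crossover classes d+ w c and d w+ c+ (69 + 95 = 164) plus the double crossovers (18).
RF(d–w) = (164 + 18) / 1421 = 182/1421 = 0.1281 → 12.8 m.u.

12.8 m.u.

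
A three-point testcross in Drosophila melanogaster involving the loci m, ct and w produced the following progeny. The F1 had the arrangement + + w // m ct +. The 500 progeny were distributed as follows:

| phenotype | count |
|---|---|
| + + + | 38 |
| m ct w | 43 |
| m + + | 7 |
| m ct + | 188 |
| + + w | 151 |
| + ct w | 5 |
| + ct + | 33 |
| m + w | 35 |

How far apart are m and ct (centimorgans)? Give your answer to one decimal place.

The two rarest classes, + ct w and m + +, are the double crossovers. Comparing them with the parentals, only the ct allele has switched, so ct is the middle locus and the order is m – ct – w.
Crossovers in the m–ct interval produce the single-crossover classes m + w and + ct + (35 + 33 = 68) plus the double crossovers (12).
RF(m–ct) = (68 + 12) / 500 = 80/500 = 0.1600 → 16.0 centimorgans.

16.0 centimorgans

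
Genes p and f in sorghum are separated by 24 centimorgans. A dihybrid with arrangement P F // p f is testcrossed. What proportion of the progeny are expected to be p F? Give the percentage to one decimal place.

12.0%

A map distance of 24 centimorgans corresponds to a recombination frequency of 0.240.
The F1 is P F / p f, so p F is a recombinant gamete class with expected frequency r/2 = 0.240/2 = 0.1200.
That is 0.1200 = 12.0% of the progeny.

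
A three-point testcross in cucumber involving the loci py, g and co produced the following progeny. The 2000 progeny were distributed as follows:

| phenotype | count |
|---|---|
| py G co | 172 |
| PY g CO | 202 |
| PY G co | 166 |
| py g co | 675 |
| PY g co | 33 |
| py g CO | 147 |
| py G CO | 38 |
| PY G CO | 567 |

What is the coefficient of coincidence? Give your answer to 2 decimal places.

0.83

The two most frequent reciprocal classes, py g co and PY G CO, are the parental types, so the F1 was py g co / PY G CO.
The two rarest classes, PY g co and py G CO, are the double crossovers. Comparing them with the parentals, only the py allele has switched, so py is the middle locus and the order is g – py – co.
g–py: (374 + 71)/2000 = 0.2225; py–co: (313 + 71)/2000 = 0.1920.
Expected DCO frequency = 0.2225 × 0.1920 ≈ 0.04272; observed = 71/2000 ≈ 0.03550.
Coefficient of coincidence = 0.03550/0.04272 ≈ 0.83.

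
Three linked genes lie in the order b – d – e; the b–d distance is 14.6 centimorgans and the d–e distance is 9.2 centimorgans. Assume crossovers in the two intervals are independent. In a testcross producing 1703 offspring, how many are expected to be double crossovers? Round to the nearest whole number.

23

Map distances give recombination frequencies of 0.146 and 0.092 for the two intervals.
With no interference, expected double-crossover frequency = 0.146 × 0.092 = 0.01343.
Expected number = 0.01343 × 1703 = 22.87 ≈ 23.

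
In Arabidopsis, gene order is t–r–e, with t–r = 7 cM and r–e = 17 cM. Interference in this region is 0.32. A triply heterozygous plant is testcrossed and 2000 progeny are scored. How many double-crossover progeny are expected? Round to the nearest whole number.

Map distances give recombination frequencies of 0.070 and 0.170 for the two intervals.
With interference 0.32 (so coincidence = 0.68), expected double-crossover frequency = 0.070 × 0.170 × 0.68 = 0.00809.
Expected number = 0.00809 × 2000 = 16.18 ≈ 16.

16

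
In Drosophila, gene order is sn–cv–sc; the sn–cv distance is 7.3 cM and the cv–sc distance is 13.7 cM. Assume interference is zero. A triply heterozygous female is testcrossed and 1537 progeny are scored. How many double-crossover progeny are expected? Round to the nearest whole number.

Map distances give recombination frequencies of 0.073 and 0.137 for the two intervals.
With no interference, expected double-crossover frequency = 0.073 × 0.137 = 0.01000.
Expected number = 0.01000 × 1537 = 15.37 ≈ 15.

15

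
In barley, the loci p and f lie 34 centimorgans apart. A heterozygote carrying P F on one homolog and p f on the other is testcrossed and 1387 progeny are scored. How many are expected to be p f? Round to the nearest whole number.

A map distance of 34 centimorgans corresponds to a recombination frequency of 0.340.
The F1 is P F / p f, so p f is a parental gamete class with expected frequency (1 − r)/2 = 0.660/2 = 0.3300.
Expected number = 0.3300 × 1387 = 457.71 ≈ 458.

458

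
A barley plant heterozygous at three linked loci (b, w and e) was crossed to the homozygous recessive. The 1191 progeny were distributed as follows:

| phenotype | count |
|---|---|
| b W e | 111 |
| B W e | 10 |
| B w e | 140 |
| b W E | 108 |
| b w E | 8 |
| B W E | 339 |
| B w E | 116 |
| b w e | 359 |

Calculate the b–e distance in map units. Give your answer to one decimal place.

The two most frequent reciprocal classes, b w e and B W E, are the parental types, so the F1 was b w e / B W E.
The two rarest classes, b w E and B W e, are the double crossovers. Comparing them with the parentals, only the e allele has switched, so e is the middle locus and the order is w – e – b.
Crossovers in the e–b interval produce the single-crossover classes B w e and b W E (140 + 108 = 248) plus the double crossovers (18).
RF(e–b) = (248 + 18) / 1191 = 266/1191 = 0.2233 → 22.3 map units.

22.3 map units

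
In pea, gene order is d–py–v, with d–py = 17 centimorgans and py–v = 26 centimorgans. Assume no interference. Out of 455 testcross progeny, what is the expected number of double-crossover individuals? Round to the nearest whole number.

20

Map distances give recombination frequencies of 0.170 and 0.260 for the two intervals.
With no interference, expected double-crossover frequency = 0.170 × 0.260 = 0.04420.
Expected number = 0.04420 × 455 = 20.11 ≈ 20.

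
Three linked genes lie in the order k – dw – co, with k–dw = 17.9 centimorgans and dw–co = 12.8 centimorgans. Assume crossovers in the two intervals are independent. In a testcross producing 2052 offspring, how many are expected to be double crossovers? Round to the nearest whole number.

Map distances give recombination frequencies of 0.179 and 0.128 for the two intervals.
With no interference, expected double-crossover frequency = 0.179 × 0.128 = 0.02291.
Expected number = 0.02291 × 2052 = 47.02 ≈ 47.

47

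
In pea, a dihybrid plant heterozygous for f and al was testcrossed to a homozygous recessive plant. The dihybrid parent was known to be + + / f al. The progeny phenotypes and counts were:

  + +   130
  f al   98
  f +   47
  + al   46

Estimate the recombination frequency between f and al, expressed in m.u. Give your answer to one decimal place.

29.0 m.u.

The recombinant classes are + al and f +: 46 + 47 = 93.
Recombination frequency = 93/321 = 0.2897 ≈ 29.0%, i.e. 29.0 m.u.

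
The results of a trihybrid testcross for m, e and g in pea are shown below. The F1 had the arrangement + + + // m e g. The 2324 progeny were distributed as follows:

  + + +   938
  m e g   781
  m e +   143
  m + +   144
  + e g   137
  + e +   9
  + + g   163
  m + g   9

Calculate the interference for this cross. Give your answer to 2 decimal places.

0.57

The two rarest classes, + e + and m + g, are the double crossovers. Comparing them with the parentals, only the e allele has switched, so e is the middle locus and the order is m – e – g.
m–e: (281 + 18)/2324 = 0.1287; e–g: (306 + 18)/2324 = 0.1394.
Expected DCO frequency = 0.1287 × 0.1394 ≈ 0.01794; observed = 18/2324 ≈ 0.00775.
Coefficient of coincidence = 0.00775/0.01794 ≈ 0.43; interference = 1 − 0.43 = 0.57.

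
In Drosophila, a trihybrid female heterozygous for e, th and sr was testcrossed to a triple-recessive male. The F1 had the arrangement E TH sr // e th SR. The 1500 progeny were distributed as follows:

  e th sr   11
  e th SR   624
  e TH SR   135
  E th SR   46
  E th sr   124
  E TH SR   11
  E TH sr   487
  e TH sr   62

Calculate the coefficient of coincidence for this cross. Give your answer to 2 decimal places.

The two rarest classes, E TH SR and e th sr, are the double crossovers. Comparing them with the parentals, only the sr allele has switched, so sr is the middle locus and the order is e – sr – th.
e–sr: (108 + 22)/1500 = 0.0867; sr–th: (259 + 22)/1500 = 0.1873.
Expected DCO frequency = 0.0867 × 0.1873 ≈ 0.01624; observed = 22/1500 ≈ 0.01467.
Coefficient of coincidence = 0.01467/0.01624 ≈ 0.90.

0.90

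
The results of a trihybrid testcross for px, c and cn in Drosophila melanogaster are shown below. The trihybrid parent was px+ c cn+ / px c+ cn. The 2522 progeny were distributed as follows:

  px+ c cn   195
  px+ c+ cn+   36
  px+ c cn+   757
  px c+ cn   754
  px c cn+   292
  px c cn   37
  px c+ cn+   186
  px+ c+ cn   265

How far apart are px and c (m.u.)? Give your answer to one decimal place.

25.0 m.u.

The two rarest classes, px+ c+ cn+ and px c cn, are the double crossovers. Comparing them with the parentals, only the c allele has switched, so c is the middle locus and the order is cn – c – px.
Crossovers in the c–px interval produce the single-crossover classes px c cn+ and px+ c+ cn (292 + 265 = 557) plus the double crossovers (73).
RF(c–px) = (557 + 73) / 2522 = 630/2522 = 0.2498 → 25.0 m.u.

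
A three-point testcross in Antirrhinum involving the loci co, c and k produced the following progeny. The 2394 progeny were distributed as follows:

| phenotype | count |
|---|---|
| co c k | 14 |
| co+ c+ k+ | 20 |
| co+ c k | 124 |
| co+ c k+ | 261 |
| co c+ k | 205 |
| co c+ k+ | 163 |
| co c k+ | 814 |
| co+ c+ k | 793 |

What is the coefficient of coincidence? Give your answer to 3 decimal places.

The two most frequent reciprocal classes, co c k+ and co+ c+ k, are the parental types, so the F1 was co c k+ / co+ c+ k.
The two rarest classes, co c k and co+ c+ k+, are the double crossovers. Comparing them with the parentals, only the k allele has switched, so k is the middle locus and the order is c – k – co.
c–k: (287 + 34)/2394 = 0.1341; k–co: (466 + 34)/2394 = 0.2089.
Expected DCO frequency = 0.1341 × 0.2089 ≈ 0.02801; observed = 34/2394 ≈ 0.01420.
Coefficient of coincidence = 0.01420/0.02801 ≈ 0.507.

0.507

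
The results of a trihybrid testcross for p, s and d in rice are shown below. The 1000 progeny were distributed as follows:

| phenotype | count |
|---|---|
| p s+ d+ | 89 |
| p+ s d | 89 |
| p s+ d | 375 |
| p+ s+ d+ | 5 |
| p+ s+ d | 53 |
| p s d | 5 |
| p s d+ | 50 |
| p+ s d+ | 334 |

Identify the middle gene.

s

The two most frequent reciprocal classes, p+ s d+ and p s+ d, are the parental types, so the F1 was p+ s d+ / p s+ d.
The two rarest classes, p+ s+ d+ and p s d, are the double crossovers. Comparing them with the parentals, only the s allele has switched, so s is the middle locus and the order is p – s – d.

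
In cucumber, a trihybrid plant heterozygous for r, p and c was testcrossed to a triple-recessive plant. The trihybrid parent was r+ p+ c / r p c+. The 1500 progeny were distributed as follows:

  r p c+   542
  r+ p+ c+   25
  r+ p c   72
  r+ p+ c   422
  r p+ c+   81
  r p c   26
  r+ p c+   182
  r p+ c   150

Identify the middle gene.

c

The two rarest classes, r+ p+ c+ and r p c, are the double crossovers. Comparing them with the parentals, only the c allele has switched, so c is the middle locus and the order is p – c – r.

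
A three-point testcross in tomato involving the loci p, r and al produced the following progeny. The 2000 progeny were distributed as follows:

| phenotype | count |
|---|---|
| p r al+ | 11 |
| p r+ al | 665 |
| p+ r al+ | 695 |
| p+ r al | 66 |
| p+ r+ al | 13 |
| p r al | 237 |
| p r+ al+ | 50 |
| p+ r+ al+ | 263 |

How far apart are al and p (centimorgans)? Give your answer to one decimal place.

The two most frequent reciprocal classes, p+ r al+ and p r+ al, are the parental types, so the F1 was p+ r al+ / p r+ al.
The two rarest classes, p r al+ and p+ r+ al, are the double crossovers. Comparing them with the parentals, only the p allele has switched, so p is the middle locus and the order is r – p – al.
Crossovers in the p–al interval produce the single-crossover classes p+ r al and p r+ al+ (66 + 50 = 116) plus the double crossovers (24).
RF(p–al) = (116 + 24) / 2000 = 140/2000 = 0.0700 → 7.0 centimorgans.

7.0 centimorgans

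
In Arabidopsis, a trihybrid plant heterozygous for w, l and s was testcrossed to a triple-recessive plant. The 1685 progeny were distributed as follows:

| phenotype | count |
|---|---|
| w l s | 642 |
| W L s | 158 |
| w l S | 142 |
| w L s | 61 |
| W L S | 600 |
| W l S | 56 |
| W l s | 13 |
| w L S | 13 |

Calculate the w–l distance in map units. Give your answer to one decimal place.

The two most frequent reciprocal classes, W L S and w l s, are the parental types, so the F1 was W L S / w l s.
The two rarest classes, w L S and W l s, are the double crossovers. Comparing them with the parentals, only the w allele has switched, so w is the middle locus and the order is l – w – s.
Crossovers in the l–w interval produce the single-crossover classes W l S and w L s (56 + 61 = 117) plus the double crossovers (26).
RF(l–w) = (117 + 26) / 1685 = 143/1685 = 0.0849 → 8.5 map units.

8.5 map units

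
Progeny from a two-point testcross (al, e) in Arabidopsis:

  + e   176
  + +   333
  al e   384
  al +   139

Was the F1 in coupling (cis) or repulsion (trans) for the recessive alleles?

The two most frequent classes are + + (333) and al e (384); these are the parental (non-recombinant) types.
So the F1 carried + + on one chromosome and al e on the other — the recessive alleles are on the same chromosome (cis / coupling).

cis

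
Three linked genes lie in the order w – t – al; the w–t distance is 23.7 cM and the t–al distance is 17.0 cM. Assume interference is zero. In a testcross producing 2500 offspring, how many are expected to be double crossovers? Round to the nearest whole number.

101

Map distances give recombination frequencies of 0.237 and 0.170 for the two intervals.
With no interference, expected double-crossover frequency = 0.237 × 0.170 = 0.04029.
Expected number = 0.04029 × 2500 = 100.72 ≈ 101.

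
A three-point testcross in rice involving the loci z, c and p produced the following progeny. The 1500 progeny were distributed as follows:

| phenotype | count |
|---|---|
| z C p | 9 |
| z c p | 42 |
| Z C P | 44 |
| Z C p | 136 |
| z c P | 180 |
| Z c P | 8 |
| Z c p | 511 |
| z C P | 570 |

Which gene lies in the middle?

p

The two most frequent reciprocal classes, z C P and Z c p, are the parental types, so the F1 was z C P / Z c p.
The two rarest classes, z C p and Z c P, are the double crossovers. Comparing them with the parentals, only the p allele has switched, so p is the middle locus and the order is z – p – c.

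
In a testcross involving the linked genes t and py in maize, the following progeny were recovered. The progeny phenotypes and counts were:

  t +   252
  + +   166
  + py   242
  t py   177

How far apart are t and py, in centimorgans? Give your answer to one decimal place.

The two most frequent classes, + py (242) and t + (252), are the parental types, so the F1 was + py / t +.
The recombinant classes are + + and t py: 166 + 177 = 343.
Recombination frequency = 343/837 = 0.4098 ≈ 41.0%, i.e. 41.0 centimorgans.

41.0 centimorgans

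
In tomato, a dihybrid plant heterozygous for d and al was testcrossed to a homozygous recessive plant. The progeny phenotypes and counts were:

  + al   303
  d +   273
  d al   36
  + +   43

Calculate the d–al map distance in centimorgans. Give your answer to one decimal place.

The two most frequent classes, + al (303) and d + (273), are the parental types, so the F1 was + al / d +.
The recombinant classes are + + and d al: 43 + 36 = 79.
Recombination frequency = 79/655 = 0.1206 ≈ 12.1%, i.e. 12.1 centimorgans.

12.1 centimorgans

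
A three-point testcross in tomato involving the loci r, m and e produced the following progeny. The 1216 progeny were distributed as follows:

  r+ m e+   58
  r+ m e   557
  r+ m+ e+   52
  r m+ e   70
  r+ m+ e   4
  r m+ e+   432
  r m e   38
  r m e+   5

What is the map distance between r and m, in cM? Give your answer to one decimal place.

8.1 cM

The two most frequent reciprocal classes, r m+ e+ and r+ m e, are the parental types, so the F1 was r m+ e+ / r+ m e.
The two rarest classes, r m e+ and r+ m+ e, are the double crossovers. Comparing them with the parentals, only the m allele has switched, so m is the middle locus and the order is e – m – r.
Crossovers in the m–r interval produce the single-crossover classes r+ m+ e+ and r m e (52 + 38 = 90) plus the double crossovers (9).
RF(m–r) = (90 + 9) / 1216 = 99/1216 = 0.0814 → 8.1 cM.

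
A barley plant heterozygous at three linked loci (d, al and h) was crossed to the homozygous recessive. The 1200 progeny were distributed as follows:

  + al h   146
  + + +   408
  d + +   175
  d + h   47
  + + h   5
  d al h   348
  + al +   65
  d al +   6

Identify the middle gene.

h

The two most frequent reciprocal classes, + + + and d al h, are the parental types, so the F1 was + + + / d al h.
The two rarest classes, + + h and d al +, are the double crossovers. Comparing them with the parentals, only the h allele has switched, so h is the middle locus and the order is d – h – al.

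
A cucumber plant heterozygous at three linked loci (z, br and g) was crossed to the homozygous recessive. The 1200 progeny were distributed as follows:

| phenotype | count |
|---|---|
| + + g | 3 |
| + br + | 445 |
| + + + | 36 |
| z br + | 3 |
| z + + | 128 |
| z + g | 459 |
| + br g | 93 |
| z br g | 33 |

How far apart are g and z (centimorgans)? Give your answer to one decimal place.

18.9 centimorgans

The two most frequent reciprocal classes, z + g and + br +, are the parental types, so the F1 was z + g / + br +.
The two rarest classes, + + g and z br +, are the double crossovers. Comparing them with the parentals, only the z allele has switched, so z is the middle locus and the order is br – z – g.
Crossovers in the z–g interval produce the single-crossover classes z + + and + br g (128 + 93 = 221) plus the double crossovers (6).
RF(z–g) = (221 + 6) / 1200 = 227/1200 = 0.1892 → 18.9 centimorgans.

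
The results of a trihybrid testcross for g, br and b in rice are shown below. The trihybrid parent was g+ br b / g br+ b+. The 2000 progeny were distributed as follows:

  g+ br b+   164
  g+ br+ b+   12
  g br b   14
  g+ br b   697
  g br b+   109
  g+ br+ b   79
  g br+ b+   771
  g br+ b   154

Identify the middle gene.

The two rarest classes, g br b and g+ br+ b+, are the double crossovers. Comparing them with the parentals, only the g allele has switched, so g is the middle locus and the order is br – g – b.

g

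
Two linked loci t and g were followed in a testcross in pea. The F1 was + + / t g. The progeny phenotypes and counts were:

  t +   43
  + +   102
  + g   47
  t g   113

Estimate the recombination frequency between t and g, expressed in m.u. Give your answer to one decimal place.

The recombinant classes are + g and t +: 47 + 43 = 90.
Recombination frequency = 90/305 = 0.2951 ≈ 29.5%, i.e. 29.5 m.u.

29.5 m.u.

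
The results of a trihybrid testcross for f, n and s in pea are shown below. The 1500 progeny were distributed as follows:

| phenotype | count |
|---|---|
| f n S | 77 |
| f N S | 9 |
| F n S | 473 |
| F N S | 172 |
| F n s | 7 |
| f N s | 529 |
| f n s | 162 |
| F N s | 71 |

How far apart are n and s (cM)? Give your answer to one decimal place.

23.3 cM

The two most frequent reciprocal classes, F n S and f N s, are the parental types, so the F1 was F n S / f N s.
The two rarest classes, F n s and f N S, are the double crossovers. Comparing them with the parentals, only the s allele has switched, so s is the middle locus and the order is f – s – n.
Crossovers in the s–n interval produce the single-crossover classes F N S and f n s (172 + 162 = 334) plus the double crossovers (16).
RF(s–n) = (334 + 16) / 1500 = 350/1500 = 0.2333 → 23.3 cM.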